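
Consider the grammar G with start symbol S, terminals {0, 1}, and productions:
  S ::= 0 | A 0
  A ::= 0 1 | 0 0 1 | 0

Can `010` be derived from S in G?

yes

S ⇒ A0 ⇒ 010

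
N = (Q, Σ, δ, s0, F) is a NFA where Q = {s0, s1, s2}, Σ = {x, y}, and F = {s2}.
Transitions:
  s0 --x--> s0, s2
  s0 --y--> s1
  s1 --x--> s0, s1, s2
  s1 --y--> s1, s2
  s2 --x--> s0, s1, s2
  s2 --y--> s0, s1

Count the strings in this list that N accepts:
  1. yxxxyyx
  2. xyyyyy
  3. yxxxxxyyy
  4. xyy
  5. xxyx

yxxxyyx: accepted
xyyyyy: accepted
yxxxxxyyy: accepted
xyy: accepted
xxyx: accepted

5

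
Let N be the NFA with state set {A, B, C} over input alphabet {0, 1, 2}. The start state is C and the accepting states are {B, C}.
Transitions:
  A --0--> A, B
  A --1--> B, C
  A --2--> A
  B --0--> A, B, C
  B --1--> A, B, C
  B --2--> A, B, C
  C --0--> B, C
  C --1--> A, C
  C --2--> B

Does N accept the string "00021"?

accepted

Start: {C}
read 0: {B, C}
read 0: {A, B, C}
read 0: {A, B, C}
read 2: {A, B, C}
read 1: {A, B, C}
Reachable ∩ accepting = {B, C} — nonempty.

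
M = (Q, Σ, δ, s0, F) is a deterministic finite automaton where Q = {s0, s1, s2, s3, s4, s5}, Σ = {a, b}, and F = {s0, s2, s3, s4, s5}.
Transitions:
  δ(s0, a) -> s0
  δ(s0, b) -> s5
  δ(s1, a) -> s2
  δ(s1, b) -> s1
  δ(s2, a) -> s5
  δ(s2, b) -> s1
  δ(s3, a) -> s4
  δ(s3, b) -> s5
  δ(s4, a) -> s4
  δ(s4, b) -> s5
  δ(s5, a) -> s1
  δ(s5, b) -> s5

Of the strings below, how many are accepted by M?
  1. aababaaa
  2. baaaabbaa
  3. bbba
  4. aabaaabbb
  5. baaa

3

aababaaa: rejected
baaaabbaa: accepted
bbba: rejected
aabaaabbb: accepted
baaa: accepted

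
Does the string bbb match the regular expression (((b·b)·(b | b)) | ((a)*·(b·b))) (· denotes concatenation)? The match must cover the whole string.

yes

The left alternative ((b·b)·(b|b)) matches bbb.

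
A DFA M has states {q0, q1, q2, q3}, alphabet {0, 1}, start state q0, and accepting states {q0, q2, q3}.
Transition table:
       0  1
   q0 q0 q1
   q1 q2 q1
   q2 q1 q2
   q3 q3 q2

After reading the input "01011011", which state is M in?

q0 --0--> q0
q0 --1--> q1
q1 --0--> q2
q2 --1--> q2
q2 --1--> q2
q2 --0--> q1
q1 --1--> q1
q1 --1--> q1

q1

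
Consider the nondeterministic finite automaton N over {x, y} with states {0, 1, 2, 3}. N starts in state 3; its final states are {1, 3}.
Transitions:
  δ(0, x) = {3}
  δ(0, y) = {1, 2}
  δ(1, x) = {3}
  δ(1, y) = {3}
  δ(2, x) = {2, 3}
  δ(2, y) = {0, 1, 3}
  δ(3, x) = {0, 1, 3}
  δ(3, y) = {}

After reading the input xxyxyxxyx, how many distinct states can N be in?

4

Start: {3}
read x: {0, 1, 3}
read x: {0, 1, 3}
read y: {1, 2, 3}
read x: {0, 1, 2, 3}
read y: {0, 1, 2, 3}
read x: {0, 1, 2, 3}
read x: {0, 1, 2, 3}
read y: {0, 1, 2, 3}
read x: {0, 1, 2, 3}
Final reachable set {0, 1, 2, 3} has 4 states.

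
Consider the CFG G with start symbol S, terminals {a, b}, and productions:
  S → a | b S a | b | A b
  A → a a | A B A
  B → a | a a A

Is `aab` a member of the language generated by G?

S ⇒ Ab ⇒ aab

yes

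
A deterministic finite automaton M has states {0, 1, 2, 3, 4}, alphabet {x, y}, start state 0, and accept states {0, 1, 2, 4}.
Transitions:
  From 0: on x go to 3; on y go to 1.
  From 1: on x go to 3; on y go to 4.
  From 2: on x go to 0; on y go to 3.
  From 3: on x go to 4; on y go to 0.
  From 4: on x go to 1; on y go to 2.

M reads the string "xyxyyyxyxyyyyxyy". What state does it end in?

0 --x--> 3
3 --y--> 0
0 --x--> 3
3 --y--> 0
0 --y--> 1
1 --y--> 4
4 --x--> 1
1 --y--> 4
4 --x--> 1
1 --y--> 4
4 --y--> 2
2 --y--> 3
3 --y--> 0
0 --x--> 3
3 --y--> 0
0 --y--> 1

1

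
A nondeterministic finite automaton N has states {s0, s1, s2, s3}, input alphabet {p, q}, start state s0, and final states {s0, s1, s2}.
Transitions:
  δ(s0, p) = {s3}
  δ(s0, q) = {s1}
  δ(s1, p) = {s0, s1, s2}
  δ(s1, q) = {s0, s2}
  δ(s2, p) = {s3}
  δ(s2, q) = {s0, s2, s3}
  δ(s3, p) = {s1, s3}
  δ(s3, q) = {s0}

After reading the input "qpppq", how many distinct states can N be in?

4

Start: {s0}
read q: {s1}
read p: {s0, s1, s2}
read p: {s0, s1, s2, s3}
read p: {s0, s1, s2, s3}
read q: {s0, s1, s2, s3}
Final reachable set {s0, s1, s2, s3} has 4 states.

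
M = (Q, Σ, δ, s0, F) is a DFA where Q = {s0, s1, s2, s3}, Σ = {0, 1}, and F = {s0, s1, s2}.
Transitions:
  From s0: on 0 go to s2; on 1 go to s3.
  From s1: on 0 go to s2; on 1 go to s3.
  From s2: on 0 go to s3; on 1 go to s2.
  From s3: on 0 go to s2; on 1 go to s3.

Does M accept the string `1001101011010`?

rejected

s0 --1--> s3
s3 --0--> s2
s2 --0--> s3
s3 --1--> s3
s3 --1--> s3
s3 --0--> s2
s2 --1--> s2
s2 --0--> s3
s3 --1--> s3
s3 --1--> s3
s3 --0--> s2
s2 --1--> s2
s2 --0--> s3
End in state s3, which is not an accepting state.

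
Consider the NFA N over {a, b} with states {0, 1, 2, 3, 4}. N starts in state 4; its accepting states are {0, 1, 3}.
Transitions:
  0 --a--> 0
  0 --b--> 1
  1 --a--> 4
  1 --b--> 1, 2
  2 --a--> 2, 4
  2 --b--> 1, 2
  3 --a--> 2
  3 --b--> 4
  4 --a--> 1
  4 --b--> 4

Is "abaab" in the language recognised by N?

accepted

Start: {4}
read a: {1}
read b: {1, 2}
read a: {2, 4}
read a: {1, 2, 4}
read b: {1, 2, 4}
Reachable ∩ accepting = {1} — nonempty.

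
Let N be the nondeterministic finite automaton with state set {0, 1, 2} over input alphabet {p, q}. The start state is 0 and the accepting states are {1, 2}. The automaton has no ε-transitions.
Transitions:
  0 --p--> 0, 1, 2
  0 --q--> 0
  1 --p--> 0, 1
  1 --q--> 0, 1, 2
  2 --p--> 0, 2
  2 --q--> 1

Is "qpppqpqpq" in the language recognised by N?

accepted

Start: {0}
read q: {0}
read p: {0, 1, 2}
read p: {0, 1, 2}
read p: {0, 1, 2}
read q: {0, 1, 2}
read p: {0, 1, 2}
read q: {0, 1, 2}
read p: {0, 1, 2}
read q: {0, 1, 2}
Reachable ∩ accepting = {1, 2} — nonempty.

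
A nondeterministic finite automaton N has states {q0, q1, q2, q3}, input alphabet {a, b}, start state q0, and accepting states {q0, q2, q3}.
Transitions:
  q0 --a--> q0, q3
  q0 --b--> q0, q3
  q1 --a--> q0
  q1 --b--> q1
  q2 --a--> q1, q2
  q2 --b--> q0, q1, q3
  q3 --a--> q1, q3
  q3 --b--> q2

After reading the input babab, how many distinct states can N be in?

Start: {q0}
read b: {q0, q3}
read a: {q0, q1, q3}
read b: {q0, q1, q2, q3}
read a: {q0, q1, q2, q3}
read b: {q0, q1, q2, q3}
Final reachable set {q0, q1, q2, q3} has 4 states.

4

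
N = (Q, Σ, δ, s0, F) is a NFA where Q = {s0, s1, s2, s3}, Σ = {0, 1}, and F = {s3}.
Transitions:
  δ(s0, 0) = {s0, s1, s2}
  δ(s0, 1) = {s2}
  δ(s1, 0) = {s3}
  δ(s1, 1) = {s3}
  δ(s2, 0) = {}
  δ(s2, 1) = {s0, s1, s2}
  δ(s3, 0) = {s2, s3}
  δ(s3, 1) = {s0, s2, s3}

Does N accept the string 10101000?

rejected

Start: {s0}
read 1: {s2}
read 0: {}
The reachable set is empty and stays empty for the remaining 6 symbols.
Reachable ∩ accepting = {} — empty.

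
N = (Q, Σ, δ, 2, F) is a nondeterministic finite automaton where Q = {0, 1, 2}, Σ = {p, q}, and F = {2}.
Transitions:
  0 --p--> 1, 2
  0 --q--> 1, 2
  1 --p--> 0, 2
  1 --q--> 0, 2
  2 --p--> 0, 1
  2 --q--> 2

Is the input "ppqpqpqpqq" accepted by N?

accepted

Start: {2}
read p: {0, 1}
read p: {0, 1, 2}
read q: {0, 1, 2}
read p: {0, 1, 2}
read q: {0, 1, 2}
read p: {0, 1, 2}
read q: {0, 1, 2}
read p: {0, 1, 2}
read q: {0, 1, 2}
read q: {0, 1, 2}
Reachable ∩ accepting = {2} — nonempty.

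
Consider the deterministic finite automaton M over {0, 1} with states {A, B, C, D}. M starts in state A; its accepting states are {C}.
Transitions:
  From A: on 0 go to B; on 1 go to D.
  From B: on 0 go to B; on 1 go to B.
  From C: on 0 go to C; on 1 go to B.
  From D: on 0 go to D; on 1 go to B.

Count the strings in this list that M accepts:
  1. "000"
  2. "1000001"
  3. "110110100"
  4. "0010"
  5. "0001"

"000": rejected
"1000001": rejected
"110110100": rejected
"0010": rejected
"0001": rejected

0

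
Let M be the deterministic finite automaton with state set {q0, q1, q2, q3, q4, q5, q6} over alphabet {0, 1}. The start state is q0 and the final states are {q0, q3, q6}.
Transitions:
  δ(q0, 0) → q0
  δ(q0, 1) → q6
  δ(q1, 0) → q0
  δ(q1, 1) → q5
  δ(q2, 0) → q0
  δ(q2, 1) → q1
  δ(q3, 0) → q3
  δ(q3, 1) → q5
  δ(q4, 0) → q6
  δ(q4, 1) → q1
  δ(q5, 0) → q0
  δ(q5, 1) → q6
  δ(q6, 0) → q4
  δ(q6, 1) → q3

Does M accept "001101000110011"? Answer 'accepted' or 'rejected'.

q0 --0--> q0
q0 --0--> q0
q0 --1--> q6
q6 --1--> q3
q3 --0--> q3
q3 --1--> q5
q5 --0--> q0
q0 --0--> q0
q0 --0--> q0
q0 --1--> q6
q6 --1--> q3
q3 --0--> q3
q3 --0--> q3
q3 --1--> q5
q5 --1--> q6
End in state q6, which is an accepting state.

accepted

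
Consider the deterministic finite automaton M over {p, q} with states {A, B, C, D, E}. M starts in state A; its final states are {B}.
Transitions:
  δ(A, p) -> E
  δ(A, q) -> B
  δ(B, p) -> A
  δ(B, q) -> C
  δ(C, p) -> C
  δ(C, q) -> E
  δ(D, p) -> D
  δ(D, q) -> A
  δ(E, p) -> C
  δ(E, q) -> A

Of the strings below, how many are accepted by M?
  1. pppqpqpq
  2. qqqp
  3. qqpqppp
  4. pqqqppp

0

pppqpqpq: rejected
qqqp: rejected
qqpqppp: rejected
pqqqppp: rejected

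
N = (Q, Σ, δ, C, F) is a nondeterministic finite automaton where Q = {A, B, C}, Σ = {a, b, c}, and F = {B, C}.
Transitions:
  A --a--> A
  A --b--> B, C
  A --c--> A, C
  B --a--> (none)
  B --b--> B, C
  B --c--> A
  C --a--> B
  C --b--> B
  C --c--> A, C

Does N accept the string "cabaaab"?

rejected

Start: {C}
read c: {A, C}
read a: {A, B}
read b: {B, C}
read a: {B}
read a: {}
The reachable set is empty and stays empty for the remaining 2 symbols.
Reachable ∩ accepting = {} — empty.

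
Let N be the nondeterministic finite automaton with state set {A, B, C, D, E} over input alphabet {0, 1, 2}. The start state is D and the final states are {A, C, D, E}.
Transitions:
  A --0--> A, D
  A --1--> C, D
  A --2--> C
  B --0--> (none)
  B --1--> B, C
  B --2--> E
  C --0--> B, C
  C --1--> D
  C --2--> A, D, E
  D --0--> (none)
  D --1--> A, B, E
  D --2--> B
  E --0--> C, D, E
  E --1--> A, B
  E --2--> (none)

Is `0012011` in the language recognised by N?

Start: {D}
read 0: {}
The reachable set is empty and stays empty for the remaining 6 symbols.
Reachable ∩ accepting = {} — empty.

rejected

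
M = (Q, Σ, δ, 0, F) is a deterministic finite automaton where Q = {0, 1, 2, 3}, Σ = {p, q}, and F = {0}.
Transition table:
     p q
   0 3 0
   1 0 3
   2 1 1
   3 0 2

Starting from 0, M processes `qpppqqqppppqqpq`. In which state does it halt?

0 --q--> 0
0 --p--> 3
3 --p--> 0
0 --p--> 3
3 --q--> 2
2 --q--> 1
1 --q--> 3
3 --p--> 0
0 --p--> 3
3 --p--> 0
0 --p--> 3
3 --q--> 2
2 --q--> 1
1 --p--> 0
0 --q--> 0

0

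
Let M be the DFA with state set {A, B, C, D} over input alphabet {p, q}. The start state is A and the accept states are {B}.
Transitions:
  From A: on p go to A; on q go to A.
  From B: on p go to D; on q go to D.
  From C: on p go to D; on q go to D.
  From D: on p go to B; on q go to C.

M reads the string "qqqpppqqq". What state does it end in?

A --q--> A
A --q--> A
A --q--> A
A --p--> A
A --p--> A
A --p--> A
A --q--> A
A --q--> A
A --q--> A

A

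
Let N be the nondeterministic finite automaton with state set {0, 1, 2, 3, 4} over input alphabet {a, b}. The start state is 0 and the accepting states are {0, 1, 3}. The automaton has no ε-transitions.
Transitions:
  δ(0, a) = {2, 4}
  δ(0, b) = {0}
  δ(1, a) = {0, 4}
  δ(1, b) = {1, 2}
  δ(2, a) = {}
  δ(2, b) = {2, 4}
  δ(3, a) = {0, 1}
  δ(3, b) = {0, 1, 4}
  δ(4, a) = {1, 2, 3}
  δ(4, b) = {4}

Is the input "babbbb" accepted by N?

rejected

Start: {0}
read b: {0}
read a: {2, 4}
read b: {2, 4}
read b: {2, 4}
read b: {2, 4}
read b: {2, 4}
Reachable ∩ accepting = {} — empty.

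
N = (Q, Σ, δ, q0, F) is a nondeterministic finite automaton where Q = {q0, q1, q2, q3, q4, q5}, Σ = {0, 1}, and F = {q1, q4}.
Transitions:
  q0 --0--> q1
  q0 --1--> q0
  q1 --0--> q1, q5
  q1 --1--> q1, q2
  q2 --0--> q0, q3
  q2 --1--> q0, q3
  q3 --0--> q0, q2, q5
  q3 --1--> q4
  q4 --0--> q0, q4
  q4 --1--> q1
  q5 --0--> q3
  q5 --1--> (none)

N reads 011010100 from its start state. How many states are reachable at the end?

6

Start: {q0}
read 0: {q1}
read 1: {q1, q2}
read 1: {q0, q1, q2, q3}
read 0: {q0, q1, q2, q3, q5}
read 1: {q0, q1, q2, q3, q4}
read 0: {q0, q1, q2, q3, q4, q5}
read 1: {q0, q1, q2, q3, q4}
read 0: {q0, q1, q2, q3, q4, q5}
read 0: {q0, q1, q2, q3, q4, q5}
Final reachable set {q0, q1, q2, q3, q4, q5} has 6 states.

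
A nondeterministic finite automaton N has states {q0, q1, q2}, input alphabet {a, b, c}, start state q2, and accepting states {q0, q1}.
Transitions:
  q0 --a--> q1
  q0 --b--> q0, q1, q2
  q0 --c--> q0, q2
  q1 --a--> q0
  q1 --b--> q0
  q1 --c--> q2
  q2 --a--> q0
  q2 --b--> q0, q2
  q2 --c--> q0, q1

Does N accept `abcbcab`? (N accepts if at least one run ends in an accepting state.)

accepted

Start: {q2}
read a: {q0}
read b: {q0, q1, q2}
read c: {q0, q1, q2}
read b: {q0, q1, q2}
read c: {q0, q1, q2}
read a: {q0, q1}
read b: {q0, q1, q2}
Reachable ∩ accepting = {q0, q1} — nonempty.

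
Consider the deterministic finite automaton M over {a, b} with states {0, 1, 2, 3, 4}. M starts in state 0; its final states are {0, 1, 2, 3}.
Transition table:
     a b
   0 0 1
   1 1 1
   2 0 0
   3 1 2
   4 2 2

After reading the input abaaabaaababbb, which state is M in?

0 --a--> 0
0 --b--> 1
1 --a--> 1
1 --a--> 1
1 --a--> 1
1 --b--> 1
1 --a--> 1
1 --a--> 1
1 --a--> 1
1 --b--> 1
1 --a--> 1
1 --b--> 1
1 --b--> 1
1 --b--> 1

1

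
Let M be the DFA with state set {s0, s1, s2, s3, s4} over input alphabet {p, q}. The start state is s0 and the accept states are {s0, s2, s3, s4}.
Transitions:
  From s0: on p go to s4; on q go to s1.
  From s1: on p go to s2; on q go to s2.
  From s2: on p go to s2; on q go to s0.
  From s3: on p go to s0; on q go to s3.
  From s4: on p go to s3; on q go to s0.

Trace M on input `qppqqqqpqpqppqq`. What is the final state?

s3

s0 --q--> s1
s1 --p--> s2
s2 --p--> s2
s2 --q--> s0
s0 --q--> s1
s1 --q--> s2
s2 --q--> s0
s0 --p--> s4
s4 --q--> s0
s0 --p--> s4
s4 --q--> s0
s0 --p--> s4
s4 --p--> s3
s3 --q--> s3
s3 --q--> s3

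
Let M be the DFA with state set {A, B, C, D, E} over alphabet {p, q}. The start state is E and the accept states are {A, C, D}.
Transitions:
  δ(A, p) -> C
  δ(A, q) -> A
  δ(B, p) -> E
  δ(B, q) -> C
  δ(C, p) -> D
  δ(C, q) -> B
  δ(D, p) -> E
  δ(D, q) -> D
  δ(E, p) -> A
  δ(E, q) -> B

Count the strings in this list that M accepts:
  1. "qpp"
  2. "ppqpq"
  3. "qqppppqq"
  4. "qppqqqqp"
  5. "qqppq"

"qpp": accepted
"ppqpq": rejected
"qqppppqq": accepted
"qppqqqqp": accepted
"qqppq": rejected

3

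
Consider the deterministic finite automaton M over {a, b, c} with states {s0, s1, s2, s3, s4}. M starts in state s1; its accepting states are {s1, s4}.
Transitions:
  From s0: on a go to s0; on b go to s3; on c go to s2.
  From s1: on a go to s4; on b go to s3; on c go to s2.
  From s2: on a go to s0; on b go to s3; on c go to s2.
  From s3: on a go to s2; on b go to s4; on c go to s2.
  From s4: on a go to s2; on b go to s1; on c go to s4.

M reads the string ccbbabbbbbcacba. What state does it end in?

s2

s1 --c--> s2
s2 --c--> s2
s2 --b--> s3
s3 --b--> s4
s4 --a--> s2
s2 --b--> s3
s3 --b--> s4
s4 --b--> s1
s1 --b--> s3
s3 --b--> s4
s4 --c--> s4
s4 --a--> s2
s2 --c--> s2
s2 --b--> s3
s3 --a--> s2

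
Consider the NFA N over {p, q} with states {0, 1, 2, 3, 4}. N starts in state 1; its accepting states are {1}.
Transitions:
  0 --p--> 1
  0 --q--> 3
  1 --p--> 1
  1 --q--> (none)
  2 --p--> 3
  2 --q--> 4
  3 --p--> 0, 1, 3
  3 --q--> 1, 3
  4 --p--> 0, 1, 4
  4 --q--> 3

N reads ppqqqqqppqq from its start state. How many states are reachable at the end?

Start: {1}
read p: {1}
read p: {1}
read q: {}
The reachable set is empty and stays empty for the remaining 8 symbols.
Final reachable set {} has 0 states.

0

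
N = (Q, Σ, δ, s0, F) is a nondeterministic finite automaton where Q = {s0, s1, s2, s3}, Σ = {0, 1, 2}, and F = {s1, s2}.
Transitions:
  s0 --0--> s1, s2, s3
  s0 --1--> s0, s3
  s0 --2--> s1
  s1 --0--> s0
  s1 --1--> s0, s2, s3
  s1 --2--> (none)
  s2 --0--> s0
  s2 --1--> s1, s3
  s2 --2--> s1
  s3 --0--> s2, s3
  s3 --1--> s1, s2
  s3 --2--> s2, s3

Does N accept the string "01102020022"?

accepted

Start: {s0}
read 0: {s1, s2, s3}
read 1: {s0, s1, s2, s3}
read 1: {s0, s1, s2, s3}
read 0: {s0, s1, s2, s3}
read 2: {s1, s2, s3}
read 0: {s0, s2, s3}
read 2: {s1, s2, s3}
read 0: {s0, s2, s3}
read 0: {s0, s1, s2, s3}
read 2: {s1, s2, s3}
read 2: {s1, s2, s3}
Reachable ∩ accepting = {s1, s2} — nonempty.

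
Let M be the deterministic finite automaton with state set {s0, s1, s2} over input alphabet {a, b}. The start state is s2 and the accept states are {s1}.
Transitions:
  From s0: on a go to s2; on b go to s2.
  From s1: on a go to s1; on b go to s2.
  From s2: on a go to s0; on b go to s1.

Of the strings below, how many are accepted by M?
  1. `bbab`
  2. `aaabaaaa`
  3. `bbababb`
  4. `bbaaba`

`bbab`: rejected
`aaabaaaa`: rejected
`bbababb`: accepted
`bbaaba`: accepted

2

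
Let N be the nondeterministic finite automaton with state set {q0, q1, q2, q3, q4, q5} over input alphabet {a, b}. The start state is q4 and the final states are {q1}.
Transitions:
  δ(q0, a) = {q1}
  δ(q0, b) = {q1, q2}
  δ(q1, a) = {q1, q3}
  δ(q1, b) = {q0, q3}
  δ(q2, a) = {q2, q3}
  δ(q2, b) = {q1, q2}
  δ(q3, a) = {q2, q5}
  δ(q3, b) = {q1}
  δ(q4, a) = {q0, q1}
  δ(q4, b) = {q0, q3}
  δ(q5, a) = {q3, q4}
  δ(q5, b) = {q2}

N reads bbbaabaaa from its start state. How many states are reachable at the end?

Start: {q4}
read b: {q0, q3}
read b: {q1, q2}
read b: {q0, q1, q2, q3}
read a: {q1, q2, q3, q5}
read a: {q1, q2, q3, q4, q5}
read b: {q0, q1, q2, q3}
read a: {q1, q2, q3, q5}
read a: {q1, q2, q3, q4, q5}
read a: {q0, q1, q2, q3, q4, q5}
Final reachable set {q0, q1, q2, q3, q4, q5} has 6 states.

6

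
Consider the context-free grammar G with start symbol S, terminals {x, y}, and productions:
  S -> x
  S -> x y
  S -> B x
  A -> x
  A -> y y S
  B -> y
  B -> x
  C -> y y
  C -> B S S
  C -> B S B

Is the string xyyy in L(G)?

no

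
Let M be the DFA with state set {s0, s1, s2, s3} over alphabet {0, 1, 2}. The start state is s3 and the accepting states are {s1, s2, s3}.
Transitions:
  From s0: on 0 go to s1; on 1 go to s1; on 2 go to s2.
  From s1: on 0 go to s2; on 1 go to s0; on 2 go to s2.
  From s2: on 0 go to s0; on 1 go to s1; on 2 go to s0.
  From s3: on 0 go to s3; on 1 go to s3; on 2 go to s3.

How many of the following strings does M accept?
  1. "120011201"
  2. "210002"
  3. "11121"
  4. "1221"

"120011201": accepted
"210002": accepted
"11121": accepted
"1221": accepted

4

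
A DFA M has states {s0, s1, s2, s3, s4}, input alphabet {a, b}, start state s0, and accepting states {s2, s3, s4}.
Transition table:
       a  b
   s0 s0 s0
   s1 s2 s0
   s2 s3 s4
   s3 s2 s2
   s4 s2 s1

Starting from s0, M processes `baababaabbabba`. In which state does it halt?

s0 --b--> s0
s0 --a--> s0
s0 --a--> s0
s0 --b--> s0
s0 --a--> s0
s0 --b--> s0
s0 --a--> s0
s0 --a--> s0
s0 --b--> s0
s0 --b--> s0
s0 --a--> s0
s0 --b--> s0
s0 --b--> s0
s0 --a--> s0

s0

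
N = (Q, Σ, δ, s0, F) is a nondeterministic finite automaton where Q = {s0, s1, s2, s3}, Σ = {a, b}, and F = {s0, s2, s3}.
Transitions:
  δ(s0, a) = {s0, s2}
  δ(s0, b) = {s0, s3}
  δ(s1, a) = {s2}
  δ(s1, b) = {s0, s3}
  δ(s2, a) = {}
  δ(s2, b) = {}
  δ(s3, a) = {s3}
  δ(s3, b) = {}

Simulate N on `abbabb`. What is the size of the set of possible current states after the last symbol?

Start: {s0}
read a: {s0, s2}
read b: {s0, s3}
read b: {s0, s3}
read a: {s0, s2, s3}
read b: {s0, s3}
read b: {s0, s3}
Final reachable set {s0, s3} has 2 states.

2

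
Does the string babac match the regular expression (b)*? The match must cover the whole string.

no

babac cannot be split into zero or more pieces each matching b.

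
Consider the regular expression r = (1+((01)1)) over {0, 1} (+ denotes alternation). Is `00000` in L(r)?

no

Neither 1 nor ((01)1) matches 00000.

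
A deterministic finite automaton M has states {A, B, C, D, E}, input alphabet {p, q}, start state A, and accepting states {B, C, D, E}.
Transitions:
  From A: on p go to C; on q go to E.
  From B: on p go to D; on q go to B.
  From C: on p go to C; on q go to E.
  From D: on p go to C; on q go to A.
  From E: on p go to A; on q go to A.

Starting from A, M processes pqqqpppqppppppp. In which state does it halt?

C

A --p--> C
C --q--> E
E --q--> A
A --q--> E
E --p--> A
A --p--> C
C --p--> C
C --q--> E
E --p--> A
A --p--> C
C --p--> C
C --p--> C
C --p--> C
C --p--> C
C --p--> C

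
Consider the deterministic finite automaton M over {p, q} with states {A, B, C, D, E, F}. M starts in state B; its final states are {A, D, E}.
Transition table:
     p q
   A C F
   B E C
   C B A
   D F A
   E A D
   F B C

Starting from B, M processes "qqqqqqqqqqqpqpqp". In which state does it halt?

C

B --q--> C
C --q--> A
A --q--> F
F --q--> C
C --q--> A
A --q--> F
F --q--> C
C --q--> A
A --q--> F
F --q--> C
C --q--> A
A --p--> C
C --q--> A
A --p--> C
C --q--> A
A --p--> C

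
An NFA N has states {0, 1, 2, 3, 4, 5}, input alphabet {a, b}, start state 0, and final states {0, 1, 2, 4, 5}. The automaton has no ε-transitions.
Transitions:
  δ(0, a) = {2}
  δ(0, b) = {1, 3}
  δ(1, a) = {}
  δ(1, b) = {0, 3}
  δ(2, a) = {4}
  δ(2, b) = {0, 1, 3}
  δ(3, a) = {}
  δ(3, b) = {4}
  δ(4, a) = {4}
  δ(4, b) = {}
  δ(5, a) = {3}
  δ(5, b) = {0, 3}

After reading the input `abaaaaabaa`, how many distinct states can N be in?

0

Start: {0}
read a: {2}
read b: {0, 1, 3}
read a: {2}
read a: {4}
read a: {4}
read a: {4}
read a: {4}
read b: {}
The reachable set is empty and stays empty for the remaining 2 symbols.
Final reachable set {} has 0 states.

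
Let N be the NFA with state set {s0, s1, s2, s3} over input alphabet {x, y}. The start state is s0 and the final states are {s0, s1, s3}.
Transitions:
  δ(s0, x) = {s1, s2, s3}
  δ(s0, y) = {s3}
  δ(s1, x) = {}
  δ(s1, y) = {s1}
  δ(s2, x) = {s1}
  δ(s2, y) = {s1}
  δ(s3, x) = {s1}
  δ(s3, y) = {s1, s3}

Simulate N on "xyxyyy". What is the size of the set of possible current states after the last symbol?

1

Start: {s0}
read x: {s1, s2, s3}
read y: {s1, s3}
read x: {s1}
read y: {s1}
read y: {s1}
read y: {s1}
Final reachable set {s1} has 1 state.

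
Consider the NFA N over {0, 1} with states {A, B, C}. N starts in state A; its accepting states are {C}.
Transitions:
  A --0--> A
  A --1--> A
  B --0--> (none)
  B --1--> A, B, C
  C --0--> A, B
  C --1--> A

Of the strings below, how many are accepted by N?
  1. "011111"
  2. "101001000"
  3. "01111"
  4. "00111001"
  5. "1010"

0

"011111": rejected
"101001000": rejected
"01111": rejected
"00111001": rejected
"1010": rejected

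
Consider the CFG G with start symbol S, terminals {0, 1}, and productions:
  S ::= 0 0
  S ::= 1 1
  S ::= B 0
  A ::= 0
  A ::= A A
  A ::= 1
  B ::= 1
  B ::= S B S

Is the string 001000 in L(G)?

S ⇒ B0 ⇒ SBS0 ⇒ 00BS0 ⇒ 001S0 ⇒ 001000

yes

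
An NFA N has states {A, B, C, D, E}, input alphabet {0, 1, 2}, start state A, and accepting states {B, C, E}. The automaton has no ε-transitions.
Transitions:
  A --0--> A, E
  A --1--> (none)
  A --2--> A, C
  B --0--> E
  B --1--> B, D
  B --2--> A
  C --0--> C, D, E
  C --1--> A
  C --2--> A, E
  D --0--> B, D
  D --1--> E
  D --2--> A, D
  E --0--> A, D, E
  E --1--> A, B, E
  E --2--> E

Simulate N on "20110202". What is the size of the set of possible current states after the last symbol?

4

Start: {A}
read 2: {A, C}
read 0: {A, C, D, E}
read 1: {A, B, E}
read 1: {A, B, D, E}
read 0: {A, B, D, E}
read 2: {A, C, D, E}
read 0: {A, B, C, D, E}
read 2: {A, C, D, E}
Final reachable set {A, C, D, E} has 4 states.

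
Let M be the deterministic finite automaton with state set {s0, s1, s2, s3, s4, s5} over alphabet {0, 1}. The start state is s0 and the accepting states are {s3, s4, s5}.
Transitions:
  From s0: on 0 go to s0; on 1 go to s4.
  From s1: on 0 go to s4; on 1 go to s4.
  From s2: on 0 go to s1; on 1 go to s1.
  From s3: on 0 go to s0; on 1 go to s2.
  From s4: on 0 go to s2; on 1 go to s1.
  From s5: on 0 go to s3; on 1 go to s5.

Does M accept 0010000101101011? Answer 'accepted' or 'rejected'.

accepted

s0 --0--> s0
s0 --0--> s0
s0 --1--> s4
s4 --0--> s2
s2 --0--> s1
s1 --0--> s4
s4 --0--> s2
s2 --1--> s1
s1 --0--> s4
s4 --1--> s1
s1 --1--> s4
s4 --0--> s2
s2 --1--> s1
s1 --0--> s4
s4 --1--> s1
s1 --1--> s4
End in state s4, which is an accepting state.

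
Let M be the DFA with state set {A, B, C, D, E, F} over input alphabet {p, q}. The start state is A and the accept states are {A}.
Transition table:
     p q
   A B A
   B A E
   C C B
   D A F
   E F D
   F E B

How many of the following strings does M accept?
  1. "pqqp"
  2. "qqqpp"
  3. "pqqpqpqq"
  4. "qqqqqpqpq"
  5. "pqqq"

2

"pqqp": accepted
"qqqpp": accepted
"pqqpqpqq": rejected
"qqqqqpqpq": rejected
"pqqq": rejected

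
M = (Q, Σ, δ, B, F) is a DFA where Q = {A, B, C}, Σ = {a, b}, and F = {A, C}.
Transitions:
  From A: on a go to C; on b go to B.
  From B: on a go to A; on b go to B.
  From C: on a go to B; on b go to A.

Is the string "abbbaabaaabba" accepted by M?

accepted

B --a--> A
A --b--> B
B --b--> B
B --b--> B
B --a--> A
A --a--> C
C --b--> A
A --a--> C
C --a--> B
B --a--> A
A --b--> B
B --b--> B
B --a--> A
End in state A, which is an accepting state.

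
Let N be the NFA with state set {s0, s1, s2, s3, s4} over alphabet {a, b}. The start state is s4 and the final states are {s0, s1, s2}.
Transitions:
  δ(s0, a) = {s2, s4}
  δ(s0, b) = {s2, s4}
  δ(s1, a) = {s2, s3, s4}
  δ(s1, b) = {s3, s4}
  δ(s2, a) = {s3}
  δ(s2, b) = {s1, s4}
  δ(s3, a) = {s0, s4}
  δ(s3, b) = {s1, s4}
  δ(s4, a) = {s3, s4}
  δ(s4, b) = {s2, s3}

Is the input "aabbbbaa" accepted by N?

accepted

Start: {s4}
read a: {s3, s4}
read a: {s0, s3, s4}
read b: {s1, s2, s3, s4}
read b: {s1, s2, s3, s4}
read b: {s1, s2, s3, s4}
read b: {s1, s2, s3, s4}
read a: {s0, s2, s3, s4}
read a: {s0, s2, s3, s4}
Reachable ∩ accepting = {s0, s2} — nonempty.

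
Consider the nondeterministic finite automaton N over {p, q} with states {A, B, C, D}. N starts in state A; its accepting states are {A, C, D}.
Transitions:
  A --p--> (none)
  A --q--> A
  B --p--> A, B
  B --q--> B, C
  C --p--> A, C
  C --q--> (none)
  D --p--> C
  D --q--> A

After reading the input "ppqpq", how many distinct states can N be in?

0

Start: {A}
read p: {}
The reachable set is empty and stays empty for the remaining 4 symbols.
Final reachable set {} has 0 states.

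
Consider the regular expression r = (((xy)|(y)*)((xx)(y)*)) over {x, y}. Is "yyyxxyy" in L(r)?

yes

Split as yyy·xxyy: ((xy)|(y)*) matches yyy and ((xx)(y)*) matches xxyy.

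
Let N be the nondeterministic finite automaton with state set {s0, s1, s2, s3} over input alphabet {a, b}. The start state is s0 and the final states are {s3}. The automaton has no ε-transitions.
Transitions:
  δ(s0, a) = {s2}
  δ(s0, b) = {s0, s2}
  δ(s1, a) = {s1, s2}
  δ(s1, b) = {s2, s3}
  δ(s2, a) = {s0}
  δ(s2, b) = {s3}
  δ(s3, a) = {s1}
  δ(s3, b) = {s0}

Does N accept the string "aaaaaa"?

Start: {s0}
read a: {s2}
read a: {s0}
read a: {s2}
read a: {s0}
read a: {s2}
read a: {s0}
Reachable ∩ accepting = {} — empty.

rejected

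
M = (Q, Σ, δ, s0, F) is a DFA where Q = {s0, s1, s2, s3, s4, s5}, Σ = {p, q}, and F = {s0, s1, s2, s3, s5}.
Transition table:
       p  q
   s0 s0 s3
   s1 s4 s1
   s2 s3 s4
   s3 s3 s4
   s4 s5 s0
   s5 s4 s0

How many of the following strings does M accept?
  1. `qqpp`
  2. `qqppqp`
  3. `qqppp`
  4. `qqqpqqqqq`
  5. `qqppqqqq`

3

`qqpp`: rejected
`qqppqp`: accepted
`qqppp`: accepted
`qqqpqqqqq`: rejected
`qqppqqqq`: accepted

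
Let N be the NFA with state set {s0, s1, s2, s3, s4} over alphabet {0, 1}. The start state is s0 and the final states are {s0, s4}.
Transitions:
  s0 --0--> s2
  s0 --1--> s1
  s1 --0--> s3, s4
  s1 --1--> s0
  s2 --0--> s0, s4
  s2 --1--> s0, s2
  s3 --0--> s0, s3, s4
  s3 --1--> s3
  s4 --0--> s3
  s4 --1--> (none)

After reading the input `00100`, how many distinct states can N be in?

Start: {s0}
read 0: {s2}
read 0: {s0, s4}
read 1: {s1}
read 0: {s3, s4}
read 0: {s0, s3, s4}
Final reachable set {s0, s3, s4} has 3 states.

3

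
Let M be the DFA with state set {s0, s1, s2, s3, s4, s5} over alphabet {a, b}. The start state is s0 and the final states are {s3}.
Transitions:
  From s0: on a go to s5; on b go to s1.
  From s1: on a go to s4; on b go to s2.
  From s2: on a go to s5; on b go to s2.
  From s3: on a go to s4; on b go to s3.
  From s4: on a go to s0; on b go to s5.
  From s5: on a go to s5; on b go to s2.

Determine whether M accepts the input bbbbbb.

rejected

s0 --b--> s1
s1 --b--> s2
s2 --b--> s2
s2 --b--> s2
s2 --b--> s2
s2 --b--> s2
End in state s2, which is not an accepting state.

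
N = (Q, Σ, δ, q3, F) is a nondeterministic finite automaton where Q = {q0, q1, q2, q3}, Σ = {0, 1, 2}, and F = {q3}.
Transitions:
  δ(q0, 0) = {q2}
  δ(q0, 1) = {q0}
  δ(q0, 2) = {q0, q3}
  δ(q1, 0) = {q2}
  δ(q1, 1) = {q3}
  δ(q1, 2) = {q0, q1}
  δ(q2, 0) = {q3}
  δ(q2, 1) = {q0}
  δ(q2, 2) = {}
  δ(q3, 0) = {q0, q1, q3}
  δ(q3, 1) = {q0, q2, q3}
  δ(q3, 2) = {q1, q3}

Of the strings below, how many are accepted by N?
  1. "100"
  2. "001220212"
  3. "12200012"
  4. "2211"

4

"100": accepted
"001220212": accepted
"12200012": accepted
"2211": accepted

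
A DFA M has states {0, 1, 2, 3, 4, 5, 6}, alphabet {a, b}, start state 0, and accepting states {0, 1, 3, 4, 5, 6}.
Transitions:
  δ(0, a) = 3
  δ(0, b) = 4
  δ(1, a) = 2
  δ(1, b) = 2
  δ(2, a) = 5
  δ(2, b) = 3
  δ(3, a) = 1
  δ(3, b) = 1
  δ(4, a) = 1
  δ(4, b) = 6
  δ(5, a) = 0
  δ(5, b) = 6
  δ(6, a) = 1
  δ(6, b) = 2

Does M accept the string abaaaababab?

rejected

0 --a--> 3
3 --b--> 1
1 --a--> 2
2 --a--> 5
5 --a--> 0
0 --a--> 3
3 --b--> 1
1 --a--> 2
2 --b--> 3
3 --a--> 1
1 --b--> 2
End in state 2, which is not an accepting state.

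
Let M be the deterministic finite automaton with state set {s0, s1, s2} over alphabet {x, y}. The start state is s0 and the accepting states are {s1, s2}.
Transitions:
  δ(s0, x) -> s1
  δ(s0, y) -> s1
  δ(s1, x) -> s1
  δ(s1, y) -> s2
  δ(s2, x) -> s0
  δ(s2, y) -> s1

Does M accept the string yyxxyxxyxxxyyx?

accepted

s0 --y--> s1
s1 --y--> s2
s2 --x--> s0
s0 --x--> s1
s1 --y--> s2
s2 --x--> s0
s0 --x--> s1
s1 --y--> s2
s2 --x--> s0
s0 --x--> s1
s1 --x--> s1
s1 --y--> s2
s2 --y--> s1
s1 --x--> s1
End in state s1, which is an accepting state.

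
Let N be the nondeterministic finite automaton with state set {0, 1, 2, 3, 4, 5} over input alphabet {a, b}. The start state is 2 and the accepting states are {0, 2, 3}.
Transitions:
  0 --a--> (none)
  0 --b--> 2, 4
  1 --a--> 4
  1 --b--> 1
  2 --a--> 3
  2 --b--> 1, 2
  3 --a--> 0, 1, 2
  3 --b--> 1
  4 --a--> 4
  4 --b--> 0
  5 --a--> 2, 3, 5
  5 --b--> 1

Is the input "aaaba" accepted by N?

rejected

Start: {2}
read a: {3}
read a: {0, 1, 2}
read a: {3, 4}
read b: {0, 1}
read a: {4}
Reachable ∩ accepting = {} — empty.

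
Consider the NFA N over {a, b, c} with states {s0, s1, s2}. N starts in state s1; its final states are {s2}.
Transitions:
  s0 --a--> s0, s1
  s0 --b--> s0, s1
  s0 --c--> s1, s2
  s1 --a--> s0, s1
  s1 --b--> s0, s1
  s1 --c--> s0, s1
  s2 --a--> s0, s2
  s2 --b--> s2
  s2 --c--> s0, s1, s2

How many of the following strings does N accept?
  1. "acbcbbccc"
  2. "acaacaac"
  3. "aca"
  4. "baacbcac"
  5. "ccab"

"acbcbbccc": accepted
"acaacaac": accepted
"aca": accepted
"baacbcac": accepted
"ccab": accepted

5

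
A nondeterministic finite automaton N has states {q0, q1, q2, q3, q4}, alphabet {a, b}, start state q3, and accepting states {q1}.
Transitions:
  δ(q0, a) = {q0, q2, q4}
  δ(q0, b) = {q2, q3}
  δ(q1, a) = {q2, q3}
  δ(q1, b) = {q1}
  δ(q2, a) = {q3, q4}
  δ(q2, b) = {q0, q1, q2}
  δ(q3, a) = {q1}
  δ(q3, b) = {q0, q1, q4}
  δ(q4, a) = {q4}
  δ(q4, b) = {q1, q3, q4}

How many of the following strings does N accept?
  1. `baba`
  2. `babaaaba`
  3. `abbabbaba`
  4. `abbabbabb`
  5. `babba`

5

`baba`: accepted
`babaaaba`: accepted
`abbabbaba`: accepted
`abbabbabb`: accepted
`babba`: accepted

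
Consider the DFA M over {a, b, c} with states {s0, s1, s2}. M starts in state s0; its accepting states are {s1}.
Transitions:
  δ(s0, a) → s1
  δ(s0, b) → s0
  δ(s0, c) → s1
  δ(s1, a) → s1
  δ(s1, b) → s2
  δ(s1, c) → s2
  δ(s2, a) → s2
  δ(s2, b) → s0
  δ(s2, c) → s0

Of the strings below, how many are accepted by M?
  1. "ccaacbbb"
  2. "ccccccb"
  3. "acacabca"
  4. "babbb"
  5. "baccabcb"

1

"ccaacbbb": rejected
"ccccccb": rejected
"acacabca": accepted
"babbb": rejected
"baccabcb": rejected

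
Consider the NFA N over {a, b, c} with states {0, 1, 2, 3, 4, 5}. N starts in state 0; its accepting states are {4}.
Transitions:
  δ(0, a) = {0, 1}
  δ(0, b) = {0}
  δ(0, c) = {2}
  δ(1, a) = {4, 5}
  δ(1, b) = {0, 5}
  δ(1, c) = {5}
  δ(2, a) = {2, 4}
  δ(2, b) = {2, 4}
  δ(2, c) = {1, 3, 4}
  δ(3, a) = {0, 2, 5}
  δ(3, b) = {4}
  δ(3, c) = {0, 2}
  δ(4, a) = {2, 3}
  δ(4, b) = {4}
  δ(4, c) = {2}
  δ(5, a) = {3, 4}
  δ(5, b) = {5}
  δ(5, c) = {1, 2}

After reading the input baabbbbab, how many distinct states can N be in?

Start: {0}
read b: {0}
read a: {0, 1}
read a: {0, 1, 4, 5}
read b: {0, 4, 5}
read b: {0, 4, 5}
read b: {0, 4, 5}
read b: {0, 4, 5}
read a: {0, 1, 2, 3, 4}
read b: {0, 2, 4, 5}
Final reachable set {0, 2, 4, 5} has 4 states.

4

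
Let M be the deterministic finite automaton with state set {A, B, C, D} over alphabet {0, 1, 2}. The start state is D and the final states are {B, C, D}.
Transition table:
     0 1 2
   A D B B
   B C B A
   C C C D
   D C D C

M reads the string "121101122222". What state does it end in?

D --1--> D
D --2--> C
C --1--> C
C --1--> C
C --0--> C
C --1--> C
C --1--> C
C --2--> D
D --2--> C
C --2--> D
D --2--> C
C --2--> D

D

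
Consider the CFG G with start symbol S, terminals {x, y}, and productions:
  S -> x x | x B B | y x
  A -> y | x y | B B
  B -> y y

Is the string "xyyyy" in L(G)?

S ⇒ xBB ⇒ xyyB ⇒ xyyyy

yes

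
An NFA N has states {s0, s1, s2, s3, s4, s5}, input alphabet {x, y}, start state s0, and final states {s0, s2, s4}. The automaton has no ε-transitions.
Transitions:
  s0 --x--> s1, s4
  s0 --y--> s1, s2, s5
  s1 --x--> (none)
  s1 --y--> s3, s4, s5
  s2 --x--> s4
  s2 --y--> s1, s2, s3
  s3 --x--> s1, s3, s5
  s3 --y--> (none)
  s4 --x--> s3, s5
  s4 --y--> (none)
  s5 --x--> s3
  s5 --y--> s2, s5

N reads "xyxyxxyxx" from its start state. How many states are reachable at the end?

3

Start: {s0}
read x: {s1, s4}
read y: {s3, s4, s5}
read x: {s1, s3, s5}
read y: {s2, s3, s4, s5}
read x: {s1, s3, s4, s5}
read x: {s1, s3, s5}
read y: {s2, s3, s4, s5}
read x: {s1, s3, s4, s5}
read x: {s1, s3, s5}
Final reachable set {s1, s3, s5} has 3 states.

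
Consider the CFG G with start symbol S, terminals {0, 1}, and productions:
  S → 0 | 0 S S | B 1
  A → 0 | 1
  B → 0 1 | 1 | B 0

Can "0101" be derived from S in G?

yes

S ⇒ B1 ⇒ B01 ⇒ 0101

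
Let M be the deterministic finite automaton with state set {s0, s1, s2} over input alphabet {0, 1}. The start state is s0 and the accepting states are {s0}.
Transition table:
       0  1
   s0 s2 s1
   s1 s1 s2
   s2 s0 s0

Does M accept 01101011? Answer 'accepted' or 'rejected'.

s0 --0--> s2
s2 --1--> s0
s0 --1--> s1
s1 --0--> s1
s1 --1--> s2
s2 --0--> s0
s0 --1--> s1
s1 --1--> s2
End in state s2, which is not an accepting state.

rejected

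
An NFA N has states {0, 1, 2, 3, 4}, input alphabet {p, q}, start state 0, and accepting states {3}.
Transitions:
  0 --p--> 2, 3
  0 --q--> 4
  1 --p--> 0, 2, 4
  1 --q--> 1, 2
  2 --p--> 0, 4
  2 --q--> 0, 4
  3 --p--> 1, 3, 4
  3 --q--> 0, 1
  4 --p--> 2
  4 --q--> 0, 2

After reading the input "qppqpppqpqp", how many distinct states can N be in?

4

Start: {0}
read q: {4}
read p: {2}
read p: {0, 4}
read q: {0, 2, 4}
read p: {0, 2, 3, 4}
read p: {0, 1, 2, 3, 4}
read p: {0, 1, 2, 3, 4}
read q: {0, 1, 2, 4}
read p: {0, 2, 3, 4}
read q: {0, 1, 2, 4}
read p: {0, 2, 3, 4}
Final reachable set {0, 2, 3, 4} has 4 states.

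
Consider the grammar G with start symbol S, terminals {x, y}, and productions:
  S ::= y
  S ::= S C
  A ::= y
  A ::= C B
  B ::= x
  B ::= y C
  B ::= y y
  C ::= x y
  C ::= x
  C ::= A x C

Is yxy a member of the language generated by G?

yes

S ⇒ SC ⇒ yC ⇒ yxy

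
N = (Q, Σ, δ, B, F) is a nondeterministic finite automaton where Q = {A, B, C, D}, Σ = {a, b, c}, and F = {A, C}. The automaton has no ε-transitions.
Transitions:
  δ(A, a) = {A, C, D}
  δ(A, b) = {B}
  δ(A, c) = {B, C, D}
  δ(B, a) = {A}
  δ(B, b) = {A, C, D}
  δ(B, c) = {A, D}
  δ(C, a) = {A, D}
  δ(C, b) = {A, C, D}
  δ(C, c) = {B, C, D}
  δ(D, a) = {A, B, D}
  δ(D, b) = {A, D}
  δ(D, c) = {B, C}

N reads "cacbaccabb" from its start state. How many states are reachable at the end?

4

Start: {B}
read c: {A, D}
read a: {A, B, C, D}
read c: {A, B, C, D}
read b: {A, B, C, D}
read a: {A, B, C, D}
read c: {A, B, C, D}
read c: {A, B, C, D}
read a: {A, B, C, D}
read b: {A, B, C, D}
read b: {A, B, C, D}
Final reachable set {A, B, C, D} has 4 states.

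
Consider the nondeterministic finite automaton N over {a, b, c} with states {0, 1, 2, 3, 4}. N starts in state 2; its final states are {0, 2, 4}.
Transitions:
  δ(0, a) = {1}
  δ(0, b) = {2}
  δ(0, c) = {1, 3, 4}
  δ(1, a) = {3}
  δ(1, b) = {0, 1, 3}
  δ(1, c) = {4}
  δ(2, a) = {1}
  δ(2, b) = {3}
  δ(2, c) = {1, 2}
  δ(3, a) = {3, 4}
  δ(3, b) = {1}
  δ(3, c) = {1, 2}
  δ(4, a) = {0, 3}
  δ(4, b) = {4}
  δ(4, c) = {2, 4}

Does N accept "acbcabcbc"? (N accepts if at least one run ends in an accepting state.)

Start: {2}
read a: {1}
read c: {4}
read b: {4}
read c: {2, 4}
read a: {0, 1, 3}
read b: {0, 1, 2, 3}
read c: {1, 2, 3, 4}
read b: {0, 1, 3, 4}
read c: {1, 2, 3, 4}
Reachable ∩ accepting = {2, 4} — nonempty.

accepted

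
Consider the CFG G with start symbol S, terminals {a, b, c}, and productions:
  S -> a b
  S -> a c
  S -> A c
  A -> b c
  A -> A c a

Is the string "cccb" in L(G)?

no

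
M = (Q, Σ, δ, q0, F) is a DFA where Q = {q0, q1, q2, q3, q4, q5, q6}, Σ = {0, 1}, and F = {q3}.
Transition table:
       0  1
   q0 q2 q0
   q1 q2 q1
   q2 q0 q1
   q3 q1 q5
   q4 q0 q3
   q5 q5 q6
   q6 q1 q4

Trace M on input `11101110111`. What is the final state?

q0 --1--> q0
q0 --1--> q0
q0 --1--> q0
q0 --0--> q2
q2 --1--> q1
q1 --1--> q1
q1 --1--> q1
q1 --0--> q2
q2 --1--> q1
q1 --1--> q1
q1 --1--> q1

q1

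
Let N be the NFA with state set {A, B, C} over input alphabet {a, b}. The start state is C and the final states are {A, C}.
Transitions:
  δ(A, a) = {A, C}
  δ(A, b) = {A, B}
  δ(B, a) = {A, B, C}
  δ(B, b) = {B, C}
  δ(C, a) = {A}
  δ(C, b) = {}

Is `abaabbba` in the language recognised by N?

accepted

Start: {C}
read a: {A}
read b: {A, B}
read a: {A, B, C}
read a: {A, B, C}
read b: {A, B, C}
read b: {A, B, C}
read b: {A, B, C}
read a: {A, B, C}
Reachable ∩ accepting = {A, C} — nonempty.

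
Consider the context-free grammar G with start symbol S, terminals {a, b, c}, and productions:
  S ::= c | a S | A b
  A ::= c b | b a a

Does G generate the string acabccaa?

no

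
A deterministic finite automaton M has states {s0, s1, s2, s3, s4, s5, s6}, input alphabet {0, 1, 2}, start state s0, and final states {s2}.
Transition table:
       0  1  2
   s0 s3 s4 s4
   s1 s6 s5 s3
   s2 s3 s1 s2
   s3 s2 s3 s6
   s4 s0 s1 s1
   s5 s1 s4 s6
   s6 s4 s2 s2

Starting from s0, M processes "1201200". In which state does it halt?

s0 --1--> s4
s4 --2--> s1
s1 --0--> s6
s6 --1--> s2
s2 --2--> s2
s2 --0--> s3
s3 --0--> s2

s2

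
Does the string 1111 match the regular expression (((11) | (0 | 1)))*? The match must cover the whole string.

yes

Split into 4 pieces 1 · 1 · 1 · 1; each matches ((11)|(0|1)).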